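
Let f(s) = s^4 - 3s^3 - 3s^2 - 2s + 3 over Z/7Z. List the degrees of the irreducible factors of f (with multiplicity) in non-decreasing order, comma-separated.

Linear factors from roots: (s - 2), (s + 2).
Complete factorization: f(s) = (s + 2)·(s - 2)·(s^2 - 3s + 1).
Factor degrees with multiplicity: 1 + 1 + 2 = 4.

1, 1, 2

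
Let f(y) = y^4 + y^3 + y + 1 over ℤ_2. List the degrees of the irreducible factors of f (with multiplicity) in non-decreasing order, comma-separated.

Roots in ℤ_2: f(0) = 1; f(1) = 0 → root.
Linear factors from roots: (y + 1).
Complete factorization: f(y) = (y + 1)^2·(y^2 + y + 1).
Factor degrees with multiplicity: 1 + 1 + 2 = 4.

1, 1, 2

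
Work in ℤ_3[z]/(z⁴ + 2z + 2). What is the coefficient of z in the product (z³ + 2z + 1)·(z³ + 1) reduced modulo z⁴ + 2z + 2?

1

Multiply in ℤ_3[z]: (z³ + 2z + 1)·(z³ + 1) = z⁶ + 2z⁴ + 2z³ + 2z + 1.
Reduce using z⁴ ≡ z + 1 (mod z⁴ + 2z + 2).
Reduced: z² + z.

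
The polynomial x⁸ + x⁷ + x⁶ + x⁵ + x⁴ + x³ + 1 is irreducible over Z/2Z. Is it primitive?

Write f(x) = x⁸ + x⁷ + x⁶ + x⁵ + x⁴ + x³ + 1.
|GF(2^8)^×| = 2^8 − 1 = 255. Prime factorization: 255 = 3·5·17.
f is primitive ⇔ x has order 255 in GF(2)[x]/(f), i.e. x^(255/q) ≠ 1 for each prime q | 255.
x^(85) mod f = 1
x^(51) mod f = x⁷ + x⁵ + x³ + x² + 1.
x^(15) mod f = x⁷ + x⁶ + x³ + x + 1.
Since x^(85) = 1, the order of x divides 85 < 255; not primitive.

No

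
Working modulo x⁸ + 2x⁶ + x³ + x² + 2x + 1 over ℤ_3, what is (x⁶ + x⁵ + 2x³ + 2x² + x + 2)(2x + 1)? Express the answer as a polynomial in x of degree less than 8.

2x^7 + x^5 + x^4 + x^2 + 2x + 2

Multiply in ℤ_3[x]: (x⁶ + x⁵ + 2x³ + 2x² + x + 2)·(2x + 1) = 2x⁷ + x⁵ + x⁴ + x² + 2x + 2.
Reduced: 2x⁷ + x⁵ + x⁴ + x² + 2x + 2.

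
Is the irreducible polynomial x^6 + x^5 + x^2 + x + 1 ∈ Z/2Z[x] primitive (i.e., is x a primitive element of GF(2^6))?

Yes

Write f(x) = x^6 + x^5 + x^2 + x + 1.
|GF(2^6)^×| = 2^6 − 1 = 63. Prime factorization: 63 = 3^2·7.
f is primitive ⇔ x has order 63 in GF(2)[x]/(f), i.e. x^(63/q) ≠ 1 for each prime q | 63.
x^(21) mod f = x^5 + x^3 + x^2.
x^(9) mod f = x^3 + x^2 + 1.
None equal 1, so x has full order 63; f is primitive.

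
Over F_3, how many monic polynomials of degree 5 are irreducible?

48

The number of monic irreducibles of degree 5 over GF(3) is (1/5)·Σ_{d∣5} μ(5/d) 3^d.
Divisors of 5: 1, 5; μ(5/d) for each: -1, 1.
Σ = − 3^1 + 3^5 = 240.
N = 240/5 = 48.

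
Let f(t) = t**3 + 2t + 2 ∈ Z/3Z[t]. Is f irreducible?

Check for roots in Z/3Z: f(0) = 2; f(1) = 2; f(2) = 2.
No roots. A degree-3 polynomial over a field with no linear factor is irreducible.

Yes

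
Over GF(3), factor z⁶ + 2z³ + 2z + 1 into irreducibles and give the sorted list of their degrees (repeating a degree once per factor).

Write h(z) = z⁶ + 2z³ + 2z + 1.
Roots in GF(3): h(0) = 1; h(1) = 0 → root; h(2) = 1.
Linear factors from roots: (z + 2).
Complete factorization: h(z) = (z + 2)·(z² + 1)·(z³ + z² + 2).
Factor degrees with multiplicity: 1 + 2 + 3 = 6.

1, 2, 3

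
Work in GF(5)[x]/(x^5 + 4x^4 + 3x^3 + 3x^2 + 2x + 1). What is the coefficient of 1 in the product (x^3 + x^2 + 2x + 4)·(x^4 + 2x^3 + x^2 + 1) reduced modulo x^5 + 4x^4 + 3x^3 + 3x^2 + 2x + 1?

Multiply in GF(5)[x]: (x^3 + x^2 + 2x + 4)·(x^4 + 2x^3 + x^2 + 1) = x^7 + 3x^6 + 4x^4 + x^3 + 2x + 4.
Reduce using x^5 ≡ x^4 + 2x^3 + 2x^2 + 3x + 4 (mod x^5 + 4x^4 + 3x^3 + 3x^2 + 2x + 1).
Reduced: 4x^3 + 3x^2 + x + 3.

3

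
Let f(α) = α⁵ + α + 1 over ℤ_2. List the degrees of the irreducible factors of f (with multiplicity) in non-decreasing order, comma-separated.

2, 3

Roots in ℤ_2: f(0) = 1; f(1) = 1.
Complete factorization: f(α) = (α² + α + 1)·(α³ + α² + 1).
Factor degrees with multiplicity: 2 + 3 = 5.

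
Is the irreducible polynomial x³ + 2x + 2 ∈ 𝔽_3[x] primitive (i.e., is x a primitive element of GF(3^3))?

No

Write f(x) = x³ + 2x + 2.
|GF(3^3)^×| = 3^3 − 1 = 26. Prime factorization: 26 = 2·13.
f is primitive ⇔ x has order 26 in GF(3)[x]/(f), i.e. x^(26/q) ≠ 1 for each prime q | 26.
x^(13) mod f = 1
x^(2) mod f = x².
Since x^(13) = 1, the order of x divides 13 < 26; not primitive.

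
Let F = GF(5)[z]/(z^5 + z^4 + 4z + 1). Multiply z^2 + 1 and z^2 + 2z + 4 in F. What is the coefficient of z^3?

Multiply in GF(5)[z]: (z^2 + 1)·(z^2 + 2z + 4) = z^4 + 2z^3 + 2z + 4.
Reduced: z^4 + 2z^3 + 2z + 4.

2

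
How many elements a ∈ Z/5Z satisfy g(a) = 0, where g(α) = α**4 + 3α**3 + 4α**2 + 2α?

Evaluate at each of the 5 elements of Z/5Z:
g(0) = 0 → root; g(1) = 0 → root; g(2) = 0 → root; g(3) = 4; g(4) = 0 → root.
Roots: {0, 1, 2, 4}.

4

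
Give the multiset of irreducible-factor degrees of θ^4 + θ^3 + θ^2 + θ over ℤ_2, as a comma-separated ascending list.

1, 1, 1, 1

Write h(θ) = θ^4 + θ^3 + θ^2 + θ.
Roots in ℤ_2: h(0) = 0 → root; h(1) = 0 → root.
Linear factors from roots: (θ), (θ + 1).
Complete factorization: h(θ) = (θ)·(θ + 1)^3.
Factor degrees with multiplicity: 1 + 1 + 1 + 1 = 4.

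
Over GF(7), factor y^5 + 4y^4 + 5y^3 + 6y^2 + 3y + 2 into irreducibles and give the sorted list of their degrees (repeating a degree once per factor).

1, 1, 1, 2

Write h(y) = y^5 + 4y^4 + 5y^3 + 6y^2 + 3y + 2.
Linear factors from roots: (y + 6), (y + 5), (y + 3).
Complete factorization: h(y) = (y + 3)·(y + 5)·(y + 6)·(y^2 + 4y + 5).
Factor degrees with multiplicity: 1 + 1 + 1 + 2 = 5.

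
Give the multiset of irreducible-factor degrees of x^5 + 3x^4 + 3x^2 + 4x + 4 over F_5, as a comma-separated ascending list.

1, 1, 3

Write f(x) = x^5 + 3x^4 + 3x^2 + 4x + 4.
Roots in F_5: f(0) = 4; f(1) = 0 → root; f(2) = 4; f(3) = 4; f(4) = 0 → root.
Linear factors from roots: (x + 4), (x + 1).
Complete factorization: f(x) = (x + 1)·(x + 4)·(x^3 + 3x^2 + x + 1).
Factor degrees with multiplicity: 1 + 1 + 3 = 5.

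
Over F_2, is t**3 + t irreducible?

No

Write m(t) = t**3 + t.
Check for roots in F_2: m(0) = 0 → root; m(1) = 0 → root.
m(0) = 0, so (t) divides m(t); m is reducible.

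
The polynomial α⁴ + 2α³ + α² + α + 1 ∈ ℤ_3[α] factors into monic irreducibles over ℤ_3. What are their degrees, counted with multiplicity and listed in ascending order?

Write g(α) = α⁴ + 2α³ + α² + α + 1.
Roots in ℤ_3: g(0) = 1; g(1) = 0 → root; g(2) = 0 → root.
Linear factors from roots: (α + 2), (α + 1).
Complete factorization: g(α) = (α + 1)·(α + 2)·(α² + 2α + 2).
Factor degrees with multiplicity: 1 + 1 + 2 = 4.

1, 1, 2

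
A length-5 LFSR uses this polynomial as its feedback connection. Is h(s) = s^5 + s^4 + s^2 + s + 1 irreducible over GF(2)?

Yes

Check for roots in GF(2): h(0) = 1; h(1) = 1.
No roots, so no linear factors.
Monic irreducibles of degree 2 over GF(2): s^2 + s + 1.
None of them divide h (all give nonzero remainder).
No irreducible factor of degree ≤ 2 exists, so h is irreducible over GF(2).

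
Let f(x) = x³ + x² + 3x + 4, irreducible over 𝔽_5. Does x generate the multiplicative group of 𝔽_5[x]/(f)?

No

|GF(5^3)^×| = 5^3 − 1 = 124. Prime factorization: 124 = 2^2·31.
f is primitive ⇔ x has order 124 in GF(5)[x]/(f), i.e. x^(124/q) ≠ 1 for each prime q | 124.
x^(62) mod f = 1
x^(4) mod f = 3x² + 4x + 4.
Since x^(62) = 1, the order of x divides 62 < 124; not primitive.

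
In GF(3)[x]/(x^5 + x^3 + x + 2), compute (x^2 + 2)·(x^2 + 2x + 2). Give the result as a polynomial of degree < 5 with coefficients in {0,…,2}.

Multiply in GF(3)[x]: (x^2 + 2)·(x^2 + 2x + 2) = x^4 + 2x^3 + x^2 + x + 1.
Reduced: x^4 + 2x^3 + x^2 + x + 1.

x^4 + 2x^3 + x^2 + x + 1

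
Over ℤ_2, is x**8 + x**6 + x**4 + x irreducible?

No

Write h(x) = x**8 + x**6 + x**4 + x.
Check for roots in ℤ_2: h(0) = 0 → root; h(1) = 0 → root.
h(0) = 0, so (x) divides h(x); h is reducible.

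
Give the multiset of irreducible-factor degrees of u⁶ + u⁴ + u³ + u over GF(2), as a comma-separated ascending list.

1, 1, 1, 1, 2

Write g(u) = u⁶ + u⁴ + u³ + u.
Roots in GF(2): g(0) = 0 → root; g(1) = 0 → root.
Linear factors from roots: (u), (u + 1).
Complete factorization: g(u) = (u)·(u + 1)^3·(u² + u + 1).
Factor degrees with multiplicity: 1 + 1 + 1 + 1 + 2 = 6.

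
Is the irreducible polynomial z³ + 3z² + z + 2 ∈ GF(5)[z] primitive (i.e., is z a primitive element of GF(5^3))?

Write f(z) = z³ + 3z² + z + 2.
|GF(5^3)^×| = 5^3 − 1 = 124. Prime factorization: 124 = 2^2·31.
f is primitive ⇔ z has order 124 in GF(5)[z]/(f), i.e. z^(124/q) ≠ 1 for each prime q | 124.
z^(62) mod f = 4.
z^(4) mod f = 3z² + z + 1.
None equal 1, so z has full order 124; f is primitive.

Yes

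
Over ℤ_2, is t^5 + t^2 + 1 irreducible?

Yes

Write h(t) = t^5 + t^2 + 1.
Check for roots in ℤ_2: h(0) = 1; h(1) = 1.
No roots, so no linear factors.
Monic irreducibles of degree 2 over GF(2): t^2 + t + 1.
None of them divide h (all give nonzero remainder).
No irreducible factor of degree ≤ 2 exists, so h is irreducible over GF(2).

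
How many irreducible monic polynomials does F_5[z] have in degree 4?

150

The number of monic irreducibles of degree 4 over GF(5) is (1/4)·Σ_{d∣4} μ(4/d) 5^d.
Divisors of 4: 1, 2, 4; μ(4/d) for each: 0, -1, 1.
Σ = − 5^2 + 5^4 = 600.
N = 600/4 = 150.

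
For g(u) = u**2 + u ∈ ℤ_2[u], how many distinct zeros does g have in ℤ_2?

2

Evaluate at each of the 2 elements of ℤ_2:
g(0) = 0 → root; g(1) = 0 → root.
Roots: {0, 1}.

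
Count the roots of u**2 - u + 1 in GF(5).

Write h(u) = u**2 - u + 1.
Evaluate at each of the 5 elements of GF(5):
h(0) = 1; h(1) = 1; h(2) = 3; h(3) = 2; h(4) = 3.
No element is a root.

0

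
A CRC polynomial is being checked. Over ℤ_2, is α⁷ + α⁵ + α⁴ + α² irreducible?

Write h(α) = α⁷ + α⁵ + α⁴ + α².
Check for roots in ℤ_2: h(0) = 0 → root; h(1) = 0 → root.
h(0) = 0, so (α) divides h(α); h is reducible.

No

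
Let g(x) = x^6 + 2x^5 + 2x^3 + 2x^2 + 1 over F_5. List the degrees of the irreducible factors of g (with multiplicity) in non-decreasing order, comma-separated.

1, 2, 3

Roots in F_5: g(0) = 1; g(1) = 3; g(2) = 3; g(3) = 3; g(4) = 0 → root.
Linear factors from roots: (x + 1).
Complete factorization: g(x) = (x + 1)·(x^2 - x + 1)·(x^3 + 2x^2 + 1).
Factor degrees with multiplicity: 1 + 2 + 3 = 6.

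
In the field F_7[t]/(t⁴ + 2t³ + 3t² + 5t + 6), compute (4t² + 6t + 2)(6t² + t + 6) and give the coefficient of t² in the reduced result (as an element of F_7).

5

Multiply in F_7[t]: (4t² + 6t + 2)·(6t² + t + 6) = 3t⁴ + 5t³ + 3t + 5.
Reduce using t⁴ ≡ 5t³ + 4t² + 2t + 1 (mod t⁴ + 2t³ + 3t² + 5t + 6).
Reduced: 6t³ + 5t² + 2t + 1.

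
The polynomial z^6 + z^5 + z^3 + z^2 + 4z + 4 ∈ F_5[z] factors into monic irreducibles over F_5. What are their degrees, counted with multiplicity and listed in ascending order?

1, 1, 4

Write h(z) = z^6 + z^5 + z^3 + z^2 + 4z + 4.
Roots in F_5: h(0) = 4; h(1) = 2; h(2) = 0 → root; h(3) = 4; h(4) = 0 → root.
Linear factors from roots: (z + 3), (z + 1).
Complete factorization: h(z) = (z + 1)·(z + 3)·(z^4 + 2z^3 + 4z^2 + 4z + 3).
Factor degrees with multiplicity: 1 + 1 + 4 = 6.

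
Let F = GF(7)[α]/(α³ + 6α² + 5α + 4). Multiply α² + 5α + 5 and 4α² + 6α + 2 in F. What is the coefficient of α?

Multiply in GF(7)[α]: (α² + 5α + 5)·(4α² + 6α + 2) = 4α⁴ + 5α³ + 3α² + 5α + 3.
Reduce using α³ ≡ α² + 2α + 3 (mod α³ + 6α² + 5α + 4).
Reduced: 6α² + 2.

0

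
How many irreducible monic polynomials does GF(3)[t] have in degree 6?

x^(3^6) − x is the product of all monic irreducibles of degree dividing 6; Möbius inversion gives N = (1/6) Σ μ(6/d)·3^d.
Divisors of 6: 1, 2, 3, 6; μ(6/d) for each: 1, -1, -1, 1.
Σ = 3^1 − 3^2 − 3^3 + 3^6 = 696.
N = 696/6 = 116.

116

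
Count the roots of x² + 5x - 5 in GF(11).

Write g(x) = x² + 5x - 5.
Evaluate at each of the 11 elements of GF(11):
g(0) = 6; g(1) = 1; g(2) = 9; g(3) = 8; g(4) = 9; g(5) = 1; g(6) = 6; g(7) = 2; g(8) = 0 → root; g(9) = 0 → root; g(10) = 2.
Roots: {8, 9}.

2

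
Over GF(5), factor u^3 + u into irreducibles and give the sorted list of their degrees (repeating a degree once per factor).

1, 1, 1

Write f(u) = u^3 + u.
Roots in GF(5): f(0) = 0 → root; f(1) = 2; f(2) = 0 → root; f(3) = 0 → root; f(4) = 3.
Linear factors from roots: (u), (u + 3), (u + 2).
Complete factorization: f(u) = (u)·(u + 2)·(u + 3).
Factor degrees with multiplicity: 1 + 1 + 1 = 3.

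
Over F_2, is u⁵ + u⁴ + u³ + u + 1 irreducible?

Write g(u) = u⁵ + u⁴ + u³ + u + 1.
Check for roots in F_2: g(0) = 1; g(1) = 1.
No roots, so no linear factors.
Monic irreducibles of degree 2 over GF(2): u² + u + 1.
None of them divide g (all give nonzero remainder).
No irreducible factor of degree ≤ 2 exists, so g is irreducible over GF(2).

Yes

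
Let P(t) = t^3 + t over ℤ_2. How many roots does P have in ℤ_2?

2

Evaluate at each of the 2 elements of ℤ_2:
P(0) = 0 → root; P(1) = 0 → root.
Roots: {0, 1}.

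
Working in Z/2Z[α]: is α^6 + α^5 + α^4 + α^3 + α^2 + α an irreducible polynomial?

No

Write h(α) = α^6 + α^5 + α^4 + α^3 + α^2 + α.
Check for roots in Z/2Z: h(0) = 0 → root; h(1) = 0 → root.
h(0) = 0, so (α) divides h(α); h is reducible.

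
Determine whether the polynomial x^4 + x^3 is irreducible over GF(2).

No

Write f(x) = x^4 + x^3.
Check for roots in GF(2): f(0) = 0 → root; f(1) = 0 → root.
f(0) = 0, so (x) divides f(x); f is reducible.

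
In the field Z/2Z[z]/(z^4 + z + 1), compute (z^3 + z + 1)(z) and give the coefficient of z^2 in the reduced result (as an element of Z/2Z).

Multiply in Z/2Z[z]: (z^3 + z + 1)·(z) = z^4 + z^2 + z.
Reduce using z^4 ≡ z + 1 (mod z^4 + z + 1).
Reduced: z^2 + 1.

1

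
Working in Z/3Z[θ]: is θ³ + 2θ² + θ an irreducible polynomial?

No

Write m(θ) = θ³ + 2θ² + θ.
Check for roots in Z/3Z: m(0) = 0 → root; m(1) = 1; m(2) = 0 → root.
m(0) = 0, so (θ) divides m(θ); m is reducible.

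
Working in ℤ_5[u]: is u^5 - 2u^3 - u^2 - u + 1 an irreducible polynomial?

Write f(u) = u^5 - 2u^3 - u^2 - u + 1.
Check for roots in ℤ_5: f(0) = 1; f(1) = 3; f(2) = 1; f(3) = 3; f(4) = 2.
No roots, so no linear factors.
Degree-2 irreducible divisors: test the 10 monic irreducibles of degree 2 over GF(5).
None of them divide f (all give nonzero remainder).
No irreducible factor of degree ≤ 2 exists, so f is irreducible over GF(5).

Yes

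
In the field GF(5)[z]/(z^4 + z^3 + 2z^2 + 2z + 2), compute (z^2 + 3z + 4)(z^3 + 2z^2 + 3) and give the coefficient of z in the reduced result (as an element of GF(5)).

Multiply in GF(5)[z]: (z^2 + 3z + 4)·(z^3 + 2z^2 + 3) = z^5 + z^2 + 4z + 2.
Reduce using z^4 ≡ 4z^3 + 3z^2 + 3z + 3 (mod z^4 + z^3 + 2z^2 + 2z + 2).
Reduced: 4z^3 + z^2 + 4z + 4.

4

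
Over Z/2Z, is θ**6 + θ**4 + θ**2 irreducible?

No

Write m(θ) = θ**6 + θ**4 + θ**2.
Check for roots in Z/2Z: m(0) = 0 → root; m(1) = 1.
m(0) = 0, so (θ) divides m(θ); m is reducible.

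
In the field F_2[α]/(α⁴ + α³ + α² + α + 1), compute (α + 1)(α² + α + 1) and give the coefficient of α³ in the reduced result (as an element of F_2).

1

Multiply in F_2[α]: (α + 1)·(α² + α + 1) = α³ + 1.
Reduced: α³ + 1.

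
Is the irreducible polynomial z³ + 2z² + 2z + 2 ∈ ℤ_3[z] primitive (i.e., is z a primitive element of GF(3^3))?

No

Write f(z) = z³ + 2z² + 2z + 2.
|GF(3^3)^×| = 3^3 − 1 = 26. Prime factorization: 26 = 2·13.
f is primitive ⇔ z has order 26 in GF(3)[z]/(f), i.e. z^(26/q) ≠ 1 for each prime q | 26.
z^(13) mod f = 1
z^(2) mod f = z².
Since z^(13) = 1, the order of z divides 13 < 26; not primitive.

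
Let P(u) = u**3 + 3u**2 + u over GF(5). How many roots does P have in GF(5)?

Evaluate at each of the 5 elements of GF(5):
P(0) = 0 → root; P(1) = 0 → root; P(2) = 2; P(3) = 2; P(4) = 1.
Roots: {0, 1}.

2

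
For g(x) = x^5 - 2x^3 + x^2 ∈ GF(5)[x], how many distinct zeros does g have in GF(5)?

Evaluate at each of the 5 elements of GF(5):
g(0) = 0 → root; g(1) = 0 → root; g(2) = 0 → root; g(3) = 3; g(4) = 2.
Roots: {0, 1, 2}.

3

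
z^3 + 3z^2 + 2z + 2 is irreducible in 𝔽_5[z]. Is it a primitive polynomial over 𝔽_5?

Yes

Write f(z) = z^3 + 3z^2 + 2z + 2.
|GF(5^3)^×| = 5^3 − 1 = 124. Prime factorization: 124 = 2^2·31.
f is primitive ⇔ z has order 124 in GF(5)[z]/(f), i.e. z^(124/q) ≠ 1 for each prime q | 124.
z^(62) mod f = 4.
z^(4) mod f = 2z^2 + 4z + 1.
None equal 1, so z has full order 124; f is primitive.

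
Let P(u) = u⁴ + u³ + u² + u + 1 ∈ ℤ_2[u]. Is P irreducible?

Check for roots in ℤ_2: P(0) = 1; P(1) = 1.
No roots, so no linear factors.
Monic irreducibles of degree 2 over GF(2): u² + u + 1.
None of them divide P (all give nonzero remainder).
No irreducible factor of degree ≤ 2 exists, so P is irreducible over GF(2).

Yes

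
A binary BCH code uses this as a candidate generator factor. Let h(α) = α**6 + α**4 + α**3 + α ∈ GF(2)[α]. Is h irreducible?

No

Check for roots in GF(2): h(0) = 0 → root; h(1) = 0 → root.
h(0) = 0, so (α) divides h(α); h is reducible.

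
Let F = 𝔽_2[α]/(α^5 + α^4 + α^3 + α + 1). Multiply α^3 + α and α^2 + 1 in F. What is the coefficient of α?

0

Multiply in 𝔽_2[α]: (α^3 + α)·(α^2 + 1) = α^5 + α.
Reduce using α^5 ≡ α^4 + α^3 + α + 1 (mod α^5 + α^4 + α^3 + α + 1).
Reduced: α^4 + α^3 + 1.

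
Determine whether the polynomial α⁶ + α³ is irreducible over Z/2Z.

No

Write P(α) = α⁶ + α³.
Check for roots in Z/2Z: P(0) = 0 → root; P(1) = 0 → root.
P(0) = 0, so (α) divides P(α); P is reducible.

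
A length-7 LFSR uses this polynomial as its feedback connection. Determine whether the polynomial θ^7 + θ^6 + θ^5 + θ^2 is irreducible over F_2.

No

Write g(θ) = θ^7 + θ^6 + θ^5 + θ^2.
Check for roots in F_2: g(0) = 0 → root; g(1) = 0 → root.
g(0) = 0, so (θ) divides g(θ); g is reducible.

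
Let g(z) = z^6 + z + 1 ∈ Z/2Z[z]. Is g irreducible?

Check for roots in Z/2Z: g(0) = 1; g(1) = 1.
No roots, so no linear factors.
Monic irreducibles of degree 2 over GF(2): z^2 + z + 1.
None of them divide g (all give nonzero remainder).
Monic irreducibles of degree 3 over GF(2): z^3 + z + 1, z^3 + z^2 + 1.
None of them divide g (all give nonzero remainder).
No irreducible factor of degree ≤ 3 exists, so g is irreducible over GF(2).

Yes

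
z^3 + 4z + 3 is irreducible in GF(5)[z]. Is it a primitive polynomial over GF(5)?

Yes

Write f(z) = z^3 + 4z + 3.
|GF(5^3)^×| = 5^3 − 1 = 124. Prime factorization: 124 = 2^2·31.
f is primitive ⇔ z has order 124 in GF(5)[z]/(f), i.e. z^(124/q) ≠ 1 for each prime q | 124.
z^(62) mod f = 4.
z^(4) mod f = z^2 + 2z.
None equal 1, so z has full order 124; f is primitive.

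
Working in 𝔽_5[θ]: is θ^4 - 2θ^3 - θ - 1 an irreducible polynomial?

Yes

Write g(θ) = θ^4 - 2θ^3 - θ - 1.
Check for roots in 𝔽_5: g(0) = 4; g(1) = 2; g(2) = 2; g(3) = 3; g(4) = 3.
No roots, so no linear factors.
Degree-2 irreducible divisors: test the 10 monic irreducibles of degree 2 over GF(5).
None of them divide g (all give nonzero remainder).
No irreducible factor of degree ≤ 2 exists, so g is irreducible over GF(5).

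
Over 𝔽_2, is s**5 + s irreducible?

Write h(s) = s**5 + s.
Check for roots in 𝔽_2: h(0) = 0 → root; h(1) = 0 → root.
h(0) = 0, so (s) divides h(s); h is reducible.

No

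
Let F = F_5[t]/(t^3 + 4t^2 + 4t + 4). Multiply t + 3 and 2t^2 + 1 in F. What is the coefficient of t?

Multiply in F_5[t]: (t + 3)·(2t^2 + 1) = 2t^3 + t^2 + t + 3.
Reduce using t^3 ≡ t^2 + t + 1 (mod t^3 + 4t^2 + 4t + 4).
Reduced: 3t^2 + 3t.

3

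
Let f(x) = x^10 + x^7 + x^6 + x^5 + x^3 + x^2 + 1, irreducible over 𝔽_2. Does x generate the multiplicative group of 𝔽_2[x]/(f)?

No

|GF(2^10)^×| = 2^10 − 1 = 1023. Prime factorization: 1023 = 3·11·31.
f is primitive ⇔ x has order 1023 in GF(2)[x]/(f), i.e. x^(1023/q) ≠ 1 for each prime q | 1023.
x^(341) mod f = 1
x^(93) mod f = x^9 + x^7 + x^6 + x^5 + x^3 + x.
x^(33) mod f = x^6 + x^5 + x^4 + x.
Since x^(341) = 1, the order of x divides 341 < 1023; not primitive.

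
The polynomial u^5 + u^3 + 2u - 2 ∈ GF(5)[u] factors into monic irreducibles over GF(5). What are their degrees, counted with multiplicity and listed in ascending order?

Write f(u) = u^5 + u^3 + 2u - 2.
Roots in GF(5): f(0) = 3; f(1) = 2; f(2) = 2; f(3) = 4; f(4) = 4.
Complete factorization: f(u) = (u^5 + u^3 + 2u - 2).
Factor degrees with multiplicity: 5 = 5.

5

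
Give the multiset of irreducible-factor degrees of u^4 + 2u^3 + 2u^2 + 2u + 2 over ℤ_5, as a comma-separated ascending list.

Write g(u) = u^4 + 2u^3 + 2u^2 + 2u + 2.
Roots in ℤ_5: g(0) = 2; g(1) = 4; g(2) = 1; g(3) = 1; g(4) = 1.
Complete factorization: g(u) = (u^4 + 2u^3 + 2u^2 + 2u + 2).
Factor degrees with multiplicity: 4 = 4.

4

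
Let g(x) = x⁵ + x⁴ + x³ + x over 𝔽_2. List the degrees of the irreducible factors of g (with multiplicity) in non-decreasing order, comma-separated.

1, 1, 3

Roots in 𝔽_2: g(0) = 0 → root; g(1) = 0 → root.
Linear factors from roots: (x), (x + 1).
Complete factorization: g(x) = (x)·(x + 1)·(x³ + x + 1).
Factor degrees with multiplicity: 1 + 1 + 3 = 5.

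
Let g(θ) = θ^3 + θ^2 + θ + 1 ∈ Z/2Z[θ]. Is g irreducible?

Check for roots in Z/2Z: g(0) = 1; g(1) = 0 → root.
g(1) = 0, so (θ − 1) divides g(θ); g is reducible.

No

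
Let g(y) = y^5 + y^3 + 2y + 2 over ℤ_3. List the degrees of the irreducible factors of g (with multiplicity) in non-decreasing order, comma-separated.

1, 2, 2

Roots in ℤ_3: g(0) = 2; g(1) = 0 → root; g(2) = 1.
Linear factors from roots: (y + 2).
Complete factorization: g(y) = (y + 2)·(y^2 + 2y + 2)^2.
Factor degrees with multiplicity: 1 + 2 + 2 = 5.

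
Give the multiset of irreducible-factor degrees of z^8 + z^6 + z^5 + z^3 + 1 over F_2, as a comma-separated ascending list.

Write f(z) = z^8 + z^6 + z^5 + z^3 + 1.
Roots in F_2: f(0) = 1; f(1) = 1.
Complete factorization: f(z) = (z^8 + z^6 + z^5 + z^3 + 1).
Factor degrees with multiplicity: 8 = 8.

8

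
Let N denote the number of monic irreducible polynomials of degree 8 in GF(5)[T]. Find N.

By the necklace-counting formula, N_5(8) = (1/8) Σ_{d|8} μ(8/d)·5^d.
Divisors of 8: 1, 2, 4, 8; μ(8/d) for each: 0, 0, -1, 1.
Σ = − 5^4 + 5^8 = 390000.
N = 390000/8 = 48750.

48750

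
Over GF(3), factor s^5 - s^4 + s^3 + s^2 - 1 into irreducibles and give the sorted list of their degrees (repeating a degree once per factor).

Write g(s) = s^5 - s^4 + s^3 + s^2 - 1.
Roots in GF(3): g(0) = 2; g(1) = 1; g(2) = 0 → root.
Linear factors from roots: (s + 1).
Complete factorization: g(s) = (s + 1)·(s^2 + 1)·(s^2 + s - 1).
Factor degrees with multiplicity: 1 + 2 + 2 = 5.

1, 2, 2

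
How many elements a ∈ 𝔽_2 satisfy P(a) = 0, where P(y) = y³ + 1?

1

Evaluate at each of the 2 elements of 𝔽_2:
P(0) = 1; P(1) = 0 → root.
Roots: {1}.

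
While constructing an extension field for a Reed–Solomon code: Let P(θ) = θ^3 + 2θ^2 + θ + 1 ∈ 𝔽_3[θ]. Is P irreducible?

Yes

Check for roots in 𝔽_3: P(0) = 1; P(1) = 2; P(2) = 1.
No roots. A degree-3 polynomial over a field with no linear factor is irreducible.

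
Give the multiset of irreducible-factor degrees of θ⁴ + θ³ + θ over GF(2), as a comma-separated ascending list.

1, 3

Write g(θ) = θ⁴ + θ³ + θ.
Roots in GF(2): g(0) = 0 → root; g(1) = 1.
Linear factors from roots: (θ).
Complete factorization: g(θ) = (θ)·(θ³ + θ² + 1).
Factor degrees with multiplicity: 1 + 3 = 4.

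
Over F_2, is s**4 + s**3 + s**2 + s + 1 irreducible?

Yes

Write m(s) = s**4 + s**3 + s**2 + s + 1.
Check for roots in F_2: m(0) = 1; m(1) = 1.
No roots, so no linear factors.
Monic irreducibles of degree 2 over GF(2): s**2 + s + 1.
None of them divide m (all give nonzero remainder).
No irreducible factor of degree ≤ 2 exists, so m is irreducible over GF(2).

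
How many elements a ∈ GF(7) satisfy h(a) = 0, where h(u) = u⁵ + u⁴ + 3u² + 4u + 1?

Evaluate at each of the 7 elements of GF(7):
h(0) = 1; h(1) = 3; h(2) = 6; h(3) = 0 → root; h(4) = 1; h(5) = 3; h(6) = 0 → root.
Roots: {3, 6}.

2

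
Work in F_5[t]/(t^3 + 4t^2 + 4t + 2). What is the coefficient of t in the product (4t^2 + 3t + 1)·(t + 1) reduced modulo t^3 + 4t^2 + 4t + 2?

Multiply in F_5[t]: (4t^2 + 3t + 1)·(t + 1) = 4t^3 + 2t^2 + 4t + 1.
Reduce using t^3 ≡ t^2 + t + 3 (mod t^3 + 4t^2 + 4t + 2).
Reduced: t^2 + 3t + 3.

3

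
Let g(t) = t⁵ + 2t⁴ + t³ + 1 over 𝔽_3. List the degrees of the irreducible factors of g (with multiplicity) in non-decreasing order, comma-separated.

Roots in 𝔽_3: g(0) = 1; g(1) = 2; g(2) = 1.
Complete factorization: g(t) = (t² + 1)·(t³ + 2t² + 1).
Factor degrees with multiplicity: 2 + 3 = 5.

2, 3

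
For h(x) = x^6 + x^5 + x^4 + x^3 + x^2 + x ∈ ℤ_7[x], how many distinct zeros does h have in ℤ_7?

6

Evaluate at each of the 7 elements of ℤ_7:
h(0) = 0 → root; h(1) = 6; h(2) = 0 → root; h(3) = 0 → root; h(4) = 0 → root; h(5) = 0 → root; h(6) = 0 → root.
Roots: {0, 2, 3, 4, 5, 6}.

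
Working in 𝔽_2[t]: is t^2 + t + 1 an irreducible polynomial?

Write P(t) = t^2 + t + 1.
Check for roots in 𝔽_2: P(0) = 1; P(1) = 1.
No roots. A degree-2 polynomial over a field with no linear factor is irreducible.

Yes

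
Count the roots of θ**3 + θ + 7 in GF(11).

0

Write g(θ) = θ**3 + θ + 7.
Evaluate at each of the 11 elements of GF(11):
g(0) = 7; g(1) = 9; g(2) = 6; g(3) = 4; g(4) = 9; g(5) = 5; g(6) = 9; g(7) = 5; g(8) = 10; g(9) = 8; g(10) = 5.
No element is a root.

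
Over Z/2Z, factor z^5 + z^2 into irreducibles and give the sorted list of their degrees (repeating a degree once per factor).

Write g(z) = z^5 + z^2.
Roots in Z/2Z: g(0) = 0 → root; g(1) = 0 → root.
Linear factors from roots: (z), (z + 1).
Complete factorization: g(z) = (z + 1)·(z)^2·(z^2 + z + 1).
Factor degrees with multiplicity: 1 + 1 + 1 + 2 = 5.

1, 1, 1, 2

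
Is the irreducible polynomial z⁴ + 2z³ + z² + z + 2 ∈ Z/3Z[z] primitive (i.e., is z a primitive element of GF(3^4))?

Write f(z) = z⁴ + 2z³ + z² + z + 2.
|GF(3^4)^×| = 3^4 − 1 = 80. Prime factorization: 80 = 2^4·5.
f is primitive ⇔ z has order 80 in GF(3)[z]/(f), i.e. z^(80/q) ≠ 1 for each prime q | 80.
z^(40) mod f = 2.
z^(16) mod f = z³ + 1.
None equal 1, so z has full order 80; f is primitive.

Yes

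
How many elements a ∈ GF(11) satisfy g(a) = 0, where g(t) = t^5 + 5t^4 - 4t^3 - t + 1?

Evaluate at each of the 11 elements of GF(11):
g(0) = 1; g(1) = 2; g(2) = 2; g(3) = 10; g(4) = 10; g(5) = 4; g(6) = 0 → root; g(7) = 0 → root; g(8) = 10; g(9) = 6; g(10) = 10.
Roots: {6, 7}.

2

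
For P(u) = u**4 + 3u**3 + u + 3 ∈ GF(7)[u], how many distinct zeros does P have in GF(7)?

Evaluate at each of the 7 elements of GF(7):
P(0) = 3; P(1) = 1; P(2) = 3; P(3) = 0 → root; P(4) = 0 → root; P(5) = 0 → root; P(6) = 0 → root.
Roots: {3, 4, 5, 6}.

4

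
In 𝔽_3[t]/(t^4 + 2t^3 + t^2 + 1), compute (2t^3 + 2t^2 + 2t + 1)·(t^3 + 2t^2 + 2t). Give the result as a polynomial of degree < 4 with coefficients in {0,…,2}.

2t^3 + 2

Multiply in 𝔽_3[t]: (2t^3 + 2t^2 + 2t + 1)·(t^3 + 2t^2 + 2t) = 2t^6 + t^4 + 2t.
Reduce using t^4 ≡ t^3 + 2t^2 + 2 (mod t^4 + 2t^3 + t^2 + 1).
Reduced: 2t^3 + 2.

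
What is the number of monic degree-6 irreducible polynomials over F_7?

19544

The number of monic irreducibles of degree 6 over GF(7) is (1/6)·Σ_{d∣6} μ(6/d) 7^d.
Divisors of 6: 1, 2, 3, 6; μ(6/d) for each: 1, -1, -1, 1.
Σ = 7^1 − 7^2 − 7^3 + 7^6 = 117264.
N = 117264/6 = 19544.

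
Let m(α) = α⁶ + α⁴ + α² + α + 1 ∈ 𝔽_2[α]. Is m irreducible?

Check for roots in 𝔽_2: m(0) = 1; m(1) = 1.
No roots, so no linear factors.
Monic irreducibles of degree 2 over GF(2): α² + α + 1.
None of them divide m (all give nonzero remainder).
Monic irreducibles of degree 3 over GF(2): α³ + α + 1, α³ + α² + 1.
None of them divide m (all give nonzero remainder).
No irreducible factor of degree ≤ 3 exists, so m is irreducible over GF(2).

Yes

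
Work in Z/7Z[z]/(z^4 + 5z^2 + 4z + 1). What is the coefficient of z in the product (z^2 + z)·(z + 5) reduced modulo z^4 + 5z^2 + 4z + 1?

5

Multiply in Z/7Z[z]: (z^2 + z)·(z + 5) = z^3 + 6z^2 + 5z.
Reduced: z^3 + 6z^2 + 5z.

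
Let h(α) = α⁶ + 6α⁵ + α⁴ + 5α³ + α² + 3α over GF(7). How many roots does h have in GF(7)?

Evaluate at each of the 7 elements of GF(7):
h(0) = 0 → root; h(1) = 3; h(2) = 0 → root; h(3) = 6; h(4) = 1; h(5) = 0 → root; h(6) = 3.
Roots: {0, 2, 5}.

3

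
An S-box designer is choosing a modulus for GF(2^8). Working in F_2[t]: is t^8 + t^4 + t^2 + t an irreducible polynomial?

No

Write f(t) = t^8 + t^4 + t^2 + t.
Check for roots in F_2: f(0) = 0 → root; f(1) = 0 → root.
f(0) = 0, so (t) divides f(t); f is reducible.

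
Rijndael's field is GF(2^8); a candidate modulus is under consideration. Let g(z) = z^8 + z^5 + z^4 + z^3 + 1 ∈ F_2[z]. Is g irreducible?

Check for roots in F_2: g(0) = 1; g(1) = 1.
No roots, so no linear factors.
Monic irreducibles of degree 2 over GF(2): z^2 + z + 1.
None of them divide g (all give nonzero remainder).
Monic irreducibles of degree 3 over GF(2): z^3 + z + 1, z^3 + z^2 + 1.
None of them divide g (all give nonzero remainder).
Monic irreducibles of degree 4 over GF(2): z^4 + z + 1, z^4 + z^3 + 1, z^4 + z^3 + z^2 + z + 1.
None of them divide g (all give nonzero remainder).
No irreducible factor of degree ≤ 4 exists, so g is irreducible over GF(2).

Yes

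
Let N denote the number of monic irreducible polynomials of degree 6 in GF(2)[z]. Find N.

9

x^(2^6) − x is the product of all monic irreducibles of degree dividing 6; Möbius inversion gives N = (1/6) Σ μ(6/d)·2^d.
Divisors of 6: 1, 2, 3, 6; μ(6/d) for each: 1, -1, -1, 1.
Σ = 2^1 − 2^2 − 2^3 + 2^6 = 54.
N = 54/6 = 9.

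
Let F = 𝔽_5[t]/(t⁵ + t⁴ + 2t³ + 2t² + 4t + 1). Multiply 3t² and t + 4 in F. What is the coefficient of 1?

Multiply in 𝔽_5[t]: (3t²)·(t + 4) = 3t³ + 2t².
Reduced: 3t³ + 2t².

0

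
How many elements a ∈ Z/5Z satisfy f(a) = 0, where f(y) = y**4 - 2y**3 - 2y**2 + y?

Evaluate at each of the 5 elements of Z/5Z:
f(0) = 0 → root; f(1) = 3; f(2) = 4; f(3) = 2; f(4) = 0 → root.
Roots: {0, 4}.

2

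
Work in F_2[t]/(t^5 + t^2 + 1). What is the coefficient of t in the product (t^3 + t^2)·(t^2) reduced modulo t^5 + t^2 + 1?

0

Multiply in F_2[t]: (t^3 + t^2)·(t^2) = t^5 + t^4.
Reduce using t^5 ≡ t^2 + 1 (mod t^5 + t^2 + 1).
Reduced: t^4 + t^2 + 1.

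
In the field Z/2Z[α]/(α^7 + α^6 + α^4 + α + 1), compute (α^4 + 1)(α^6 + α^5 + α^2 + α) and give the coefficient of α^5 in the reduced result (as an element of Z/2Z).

Multiply in Z/2Z[α]: (α^4 + 1)·(α^6 + α^5 + α^2 + α) = α^10 + α^9 + α^2 + α.
Reduce using α^7 ≡ α^6 + α^4 + α + 1 (mod α^7 + α^6 + α^4 + α + 1).
Reduced: α^6 + α^3 + α^2 + 1.

0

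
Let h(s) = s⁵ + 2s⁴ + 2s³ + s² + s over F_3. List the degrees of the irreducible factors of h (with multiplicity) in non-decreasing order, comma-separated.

Roots in F_3: h(0) = 0 → root; h(1) = 1; h(2) = 2.
Linear factors from roots: (s).
Complete factorization: h(s) = (s)·(s² + s + 2)^2.
Factor degrees with multiplicity: 1 + 2 + 2 = 5.

1, 2, 2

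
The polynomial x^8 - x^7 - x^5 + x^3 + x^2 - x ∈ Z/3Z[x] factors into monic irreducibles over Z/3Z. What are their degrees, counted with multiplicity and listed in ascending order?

1, 1, 1, 2, 3

Write g(x) = x^8 - x^7 - x^5 + x^3 + x^2 - x.
Roots in Z/3Z: g(0) = 0 → root; g(1) = 0 → root; g(2) = 1.
Linear factors from roots: (x), (x - 1).
Complete factorization: g(x) = (x)·(x - 1)^2·(x^2 + x - 1)·(x^3 - x + 1).
Factor degrees with multiplicity: 1 + 1 + 1 + 2 + 3 = 8.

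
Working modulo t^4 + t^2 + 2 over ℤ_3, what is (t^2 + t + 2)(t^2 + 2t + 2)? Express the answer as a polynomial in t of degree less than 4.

2t^2 + 2

Multiply in ℤ_3[t]: (t^2 + t + 2)·(t^2 + 2t + 2) = t^4 + 1.
Reduce using t^4 ≡ 2t^2 + 1 (mod t^4 + t^2 + 2).
Reduced: 2t^2 + 2.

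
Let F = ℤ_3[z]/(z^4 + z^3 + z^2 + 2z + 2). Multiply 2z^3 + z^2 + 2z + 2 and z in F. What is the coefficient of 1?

2

Multiply in ℤ_3[z]: (2z^3 + z^2 + 2z + 2)·(z) = 2z^4 + z^3 + 2z^2 + 2z.
Reduce using z^4 ≡ 2z^3 + 2z^2 + z + 1 (mod z^4 + z^3 + z^2 + 2z + 2).
Reduced: 2z^3 + z + 2.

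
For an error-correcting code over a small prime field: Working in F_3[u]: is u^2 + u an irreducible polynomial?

No

Write h(u) = u^2 + u.
Check for roots in F_3: h(0) = 0 → root; h(1) = 2; h(2) = 0 → root.
h(0) = 0, so (u) divides h(u); h is reducible.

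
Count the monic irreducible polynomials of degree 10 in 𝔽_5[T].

976248

Gauss's count: N_{5}(10) = (1/10) Σ_{d|10} μ(10/d)·5^d.
Divisors of 10: 1, 2, 5, 10; μ(10/d) for each: 1, -1, -1, 1.
Σ = 5^1 − 5^2 − 5^5 + 5^10 = 9762480.
N = 9762480/10 = 976248.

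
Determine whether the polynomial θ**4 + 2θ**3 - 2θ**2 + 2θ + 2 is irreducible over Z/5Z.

Write g(θ) = θ**4 + 2θ**3 - 2θ**2 + 2θ + 2.
Check for roots in Z/5Z: g(0) = 2; g(1) = 0 → root; g(2) = 0 → root; g(3) = 0 → root; g(4) = 2.
g(1) = 0, so (θ − 1) divides g(θ); g is reducible.

No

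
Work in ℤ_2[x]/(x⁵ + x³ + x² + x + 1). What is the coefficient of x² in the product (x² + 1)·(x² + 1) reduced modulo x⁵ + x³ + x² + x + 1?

0

Multiply in ℤ_2[x]: (x² + 1)·(x² + 1) = x⁴ + 1.
Reduced: x⁴ + 1.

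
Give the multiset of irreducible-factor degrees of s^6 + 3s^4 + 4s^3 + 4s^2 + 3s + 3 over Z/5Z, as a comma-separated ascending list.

Write f(s) = s^6 + 3s^4 + 4s^3 + 4s^2 + 3s + 3.
Roots in Z/5Z: f(0) = 3; f(1) = 3; f(2) = 4; f(3) = 3; f(4) = 4.
Complete factorization: f(s) = (s^6 + 3s^4 + 4s^3 + 4s^2 + 3s + 3).
Factor degrees with multiplicity: 6 = 6.

6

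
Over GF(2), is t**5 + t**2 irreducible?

No

Write f(t) = t**5 + t**2.
Check for roots in GF(2): f(0) = 0 → root; f(1) = 0 → root.
f(0) = 0, so (t) divides f(t); f is reducible.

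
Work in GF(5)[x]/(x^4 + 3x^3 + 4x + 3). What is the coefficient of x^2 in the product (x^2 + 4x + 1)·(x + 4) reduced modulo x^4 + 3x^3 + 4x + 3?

3

Multiply in GF(5)[x]: (x^2 + 4x + 1)·(x + 4) = x^3 + 3x^2 + 2x + 4.
Reduced: x^3 + 3x^2 + 2x + 4.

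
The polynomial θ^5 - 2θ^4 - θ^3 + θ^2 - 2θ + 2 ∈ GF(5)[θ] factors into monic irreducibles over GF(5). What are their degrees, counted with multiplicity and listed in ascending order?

Write g(θ) = θ^5 - 2θ^4 - θ^3 + θ^2 - 2θ + 2.
Roots in GF(5): g(0) = 2; g(1) = 4; g(2) = 4; g(3) = 4; g(4) = 3.
Complete factorization: g(θ) = (θ^5 - 2θ^4 - θ^3 + θ^2 - 2θ + 2).
Factor degrees with multiplicity: 5 = 5.

5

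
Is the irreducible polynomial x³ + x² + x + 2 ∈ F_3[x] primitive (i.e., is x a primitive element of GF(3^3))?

Write f(x) = x³ + x² + x + 2.
|GF(3^3)^×| = 3^3 − 1 = 26. Prime factorization: 26 = 2·13.
f is primitive ⇔ x has order 26 in GF(3)[x]/(f), i.e. x^(26/q) ≠ 1 for each prime q | 26.
x^(13) mod f = 1
x^(2) mod f = x².
Since x^(13) = 1, the order of x divides 13 < 26; not primitive.

No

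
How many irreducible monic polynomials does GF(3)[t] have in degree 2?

3

By the necklace-counting formula, N_3(2) = (1/2) Σ_{d|2} μ(2/d)·3^d.
Divisors of 2: 1, 2; μ(2/d) for each: -1, 1.
Σ = − 3^1 + 3^2 = 6.
N = 6/2 = 3.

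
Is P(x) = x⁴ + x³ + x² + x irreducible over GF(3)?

Check for roots in GF(3): P(0) = 0 → root; P(1) = 1; P(2) = 0 → root.
P(0) = 0, so (x) divides P(x); P is reducible.

No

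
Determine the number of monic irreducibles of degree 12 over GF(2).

335

By the necklace-counting formula, N_2(12) = (1/12) Σ_{d|12} μ(12/d)·2^d.
Divisors of 12: 1, 2, 3, 4, 6, 12; μ(12/d) for each: 0, 1, 0, -1, -1, 1.
Σ = 2^2 − 2^4 − 2^6 + 2^12 = 4020.
N = 4020/12 = 335.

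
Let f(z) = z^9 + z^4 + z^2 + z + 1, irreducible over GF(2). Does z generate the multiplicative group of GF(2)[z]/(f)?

No

|GF(2^9)^×| = 2^9 − 1 = 511. Prime factorization: 511 = 7·73.
f is primitive ⇔ z has order 511 in GF(2)[z]/(f), i.e. z^(511/q) ≠ 1 for each prime q | 511.
z^(73) mod f = 1
z^(7) mod f = z^7.
Since z^(73) = 1, the order of z divides 73 < 511; not primitive.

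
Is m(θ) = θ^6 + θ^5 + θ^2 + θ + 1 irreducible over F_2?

Yes

Check for roots in F_2: m(0) = 1; m(1) = 1.
No roots, so no linear factors.
Monic irreducibles of degree 2 over GF(2): θ^2 + θ + 1.
None of them divide m (all give nonzero remainder).
Monic irreducibles of degree 3 over GF(2): θ^3 + θ + 1, θ^3 + θ^2 + 1.
None of them divide m (all give nonzero remainder).
No irreducible factor of degree ≤ 3 exists, so m is irreducible over GF(2).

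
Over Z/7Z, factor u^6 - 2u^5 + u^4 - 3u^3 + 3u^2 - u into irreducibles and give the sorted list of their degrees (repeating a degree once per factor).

Write f(u) = u^6 - 2u^5 + u^4 - 3u^3 + 3u^2 - u.
Linear factors from roots: (u), (u + 3), (u + 2).
Complete factorization: f(u) = (u)·(u + 2)·(u + 3)·(u^3 + 2u + 1).
Factor degrees with multiplicity: 1 + 1 + 1 + 3 = 6.

1, 1, 1, 3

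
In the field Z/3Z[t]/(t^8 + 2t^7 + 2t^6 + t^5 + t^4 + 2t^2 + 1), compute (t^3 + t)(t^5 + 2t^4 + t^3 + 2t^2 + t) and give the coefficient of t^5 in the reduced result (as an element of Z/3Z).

0

Multiply in Z/3Z[t]: (t^3 + t)·(t^5 + 2t^4 + t^3 + 2t^2 + t) = t^8 + 2t^7 + 2t^6 + t^5 + 2t^4 + 2t^3 + t^2.
Reduce using t^8 ≡ t^7 + t^6 + 2t^5 + 2t^4 + t^2 + 2 (mod t^8 + 2t^7 + 2t^6 + t^5 + t^4 + 2t^2 + 1).
Reduced: t^4 + 2t^3 + 2t^2 + 2.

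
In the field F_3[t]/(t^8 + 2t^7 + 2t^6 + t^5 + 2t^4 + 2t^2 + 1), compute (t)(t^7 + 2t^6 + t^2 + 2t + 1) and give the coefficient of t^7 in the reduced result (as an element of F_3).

Multiply in F_3[t]: (t)·(t^7 + 2t^6 + t^2 + 2t + 1) = t^8 + 2t^7 + t^3 + 2t^2 + t.
Reduce using t^8 ≡ t^7 + t^6 + 2t^5 + t^4 + t^2 + 2 (mod t^8 + 2t^7 + 2t^6 + t^5 + 2t^4 + 2t^2 + 1).
Reduced: t^6 + 2t^5 + t^4 + t^3 + t + 2.

0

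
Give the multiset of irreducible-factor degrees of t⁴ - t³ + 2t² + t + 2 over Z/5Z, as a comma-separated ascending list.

Write f(t) = t⁴ - t³ + 2t² + t + 2.
Roots in Z/5Z: f(0) = 2; f(1) = 0 → root; f(2) = 0 → root; f(3) = 2; f(4) = 0 → root.
Linear factors from roots: (t - 1), (t - 2), (t + 1).
Complete factorization: f(t) = (t - 2)·(t - 1)·(t + 1)^2.
Factor degrees with multiplicity: 1 + 1 + 1 + 1 = 4.

1, 1, 1, 1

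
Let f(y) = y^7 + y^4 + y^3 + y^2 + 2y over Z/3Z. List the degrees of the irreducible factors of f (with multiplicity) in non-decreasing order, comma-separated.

Roots in Z/3Z: f(0) = 0 → root; f(1) = 0 → root; f(2) = 1.
Linear factors from roots: (y), (y + 2).
Complete factorization: f(y) = (y)·(y + 2)^2·(y^2 + 1)·(y^2 + 2y + 2).
Factor degrees with multiplicity: 1 + 1 + 1 + 2 + 2 = 7.

1, 1, 1, 2, 2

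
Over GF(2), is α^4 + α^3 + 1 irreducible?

Write P(α) = α^4 + α^3 + 1.
Check for roots in GF(2): P(0) = 1; P(1) = 1.
No roots, so no linear factors.
Monic irreducibles of degree 2 over GF(2): α^2 + α + 1.
None of them divide P (all give nonzero remainder).
No irreducible factor of degree ≤ 2 exists, so P is irreducible over GF(2).

Yes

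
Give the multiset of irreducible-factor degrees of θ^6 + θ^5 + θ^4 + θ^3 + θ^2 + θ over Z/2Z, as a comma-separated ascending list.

Write f(θ) = θ^6 + θ^5 + θ^4 + θ^3 + θ^2 + θ.
Roots in Z/2Z: f(0) = 0 → root; f(1) = 0 → root.
Linear factors from roots: (θ), (θ + 1).
Complete factorization: f(θ) = (θ)·(θ + 1)·(θ^2 + θ + 1)^2.
Factor degrees with multiplicity: 1 + 1 + 2 + 2 = 6.

1, 1, 2, 2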